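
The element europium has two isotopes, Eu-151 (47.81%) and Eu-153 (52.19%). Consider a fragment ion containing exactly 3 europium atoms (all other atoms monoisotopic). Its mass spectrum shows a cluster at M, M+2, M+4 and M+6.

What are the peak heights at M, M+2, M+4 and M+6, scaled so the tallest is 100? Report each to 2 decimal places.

Each Eu atom is independently Eu-151 (p = 0.4781) or Eu-153 (q = 0.5219); the cluster is the binomial expansion (p + q)^3.
P(M) = 0.4781^3 = 0.109284
P(M+2) = 3 × 0.4781^2 × 0.5219^1 = 0.357887
P(M+4) = 3 × 0.4781^1 × 0.5219^2 = 0.390674
P(M+6) = 0.5219^3 = 0.142155
The M+4 peak is largest (0.390674); scaling to 100 gives 27.97 : 91.61 : 100.00 : 36.39.

27.97 : 91.61 : 100.00 : 36.39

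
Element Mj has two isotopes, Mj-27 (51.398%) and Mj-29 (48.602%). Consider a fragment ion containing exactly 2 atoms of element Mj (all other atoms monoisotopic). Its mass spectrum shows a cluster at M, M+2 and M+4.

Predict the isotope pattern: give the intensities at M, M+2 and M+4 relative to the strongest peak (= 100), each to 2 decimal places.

52.88 : 100.00 : 47.28

Each Mj atom is independently Mj-27 (p = 0.51398) or Mj-29 (q = 0.48602); the cluster is the binomial expansion (p + q)^2.
P(M) = 0.51398^2 = 0.264175
P(M+2) = 2 × 0.51398^1 × 0.48602^1 = 0.499609
P(M+4) = 0.48602^2 = 0.236215
The M+2 peak is largest (0.499609); scaling to 100 gives 52.88 : 100.00 : 47.28.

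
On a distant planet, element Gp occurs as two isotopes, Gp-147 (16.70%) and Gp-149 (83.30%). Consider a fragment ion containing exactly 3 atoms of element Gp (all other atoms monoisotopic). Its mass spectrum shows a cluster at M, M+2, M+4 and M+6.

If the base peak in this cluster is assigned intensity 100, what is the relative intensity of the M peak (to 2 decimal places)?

(0.1670 + 0.8330)^3 gives M 0.0047, M+2 0.0697, M+4 0.3476, M+6 0.5780; the largest is M+6.
P(M+6) = C(3,3) × 0.1670^0 × 0.8330^3 = 1 × 1.0000 × 0.57800954 = 0.578010 (base)
P(M) = C(3,0) × 0.1670^3 × 0.8330^0 = 1 × 0.00465746 × 1.0000 = 0.004657
Relative intensity = 0.004657 / 0.578010 × 100 = 0.81

0.81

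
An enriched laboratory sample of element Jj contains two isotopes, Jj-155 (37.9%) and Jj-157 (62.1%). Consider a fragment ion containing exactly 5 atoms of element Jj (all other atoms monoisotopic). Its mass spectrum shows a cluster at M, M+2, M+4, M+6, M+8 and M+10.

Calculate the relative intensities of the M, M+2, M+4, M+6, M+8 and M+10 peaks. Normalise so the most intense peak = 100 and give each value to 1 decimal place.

Expanding (0.379 + 0.621)^5:
P(M) = 0.379^5 = 0.007820
P(M+2) = 5 × 0.379^4 × 0.621^1 = 0.064065
P(M+4) = 10 × 0.379^3 × 0.621^2 = 0.209943
P(M+6) = 10 × 0.379^2 × 0.621^3 = 0.343996
P(M+8) = 5 × 0.379^1 × 0.621^4 = 0.281822
P(M+10) = 0.621^5 = 0.092354
The M+6 peak is largest (0.343996); scaling to 100 gives 2.3 : 18.6 : 61.0 : 100.0 : 81.9 : 26.8.

2.3 : 18.6 : 61.0 : 100.0 : 81.9 : 26.8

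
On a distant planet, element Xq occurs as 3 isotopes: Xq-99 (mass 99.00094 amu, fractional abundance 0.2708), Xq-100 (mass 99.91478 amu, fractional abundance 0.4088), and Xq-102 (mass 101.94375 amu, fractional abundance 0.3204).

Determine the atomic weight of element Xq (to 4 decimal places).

100.3174 amu

The abundance-weighted mean is 0.2708 × 99.00094 + 0.4088 × 99.91478 + 0.3204 × 101.94375
= 26.809455 + 40.845162 + 32.662778 = 100.317395 amu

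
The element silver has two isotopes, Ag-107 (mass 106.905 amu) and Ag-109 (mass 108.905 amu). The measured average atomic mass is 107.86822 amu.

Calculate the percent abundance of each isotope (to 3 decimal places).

Ag-107: 51.839%, Ag-109: 48.161%

Writing the weighted mean with unknown fraction x of Ag-107:
106.905·x + 108.905·(1 − x) = 107.86822
(106.905 − 108.905)·x = 107.86822 − 108.905
x = -1.03678 / -2.000 = 0.51839 → 51.839% Ag-107, 48.161% Ag-109.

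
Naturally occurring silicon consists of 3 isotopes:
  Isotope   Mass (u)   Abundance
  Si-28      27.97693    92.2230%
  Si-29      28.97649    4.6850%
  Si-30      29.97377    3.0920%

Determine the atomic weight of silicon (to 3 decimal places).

28.086 u

Ar = Σ fᵢ·mᵢ = 0.922230 × 27.97693 + 0.046850 × 28.97649 + 0.030920 × 29.97377
= 25.801164 + 1.357549 + 0.926789 = 28.085502 u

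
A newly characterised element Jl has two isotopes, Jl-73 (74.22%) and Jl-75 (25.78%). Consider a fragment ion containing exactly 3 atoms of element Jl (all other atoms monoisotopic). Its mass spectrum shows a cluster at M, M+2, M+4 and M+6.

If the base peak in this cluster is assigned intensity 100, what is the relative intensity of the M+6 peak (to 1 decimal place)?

Term probabilities: M 0.4088, M+2 0.4260, M+4 0.1480, M+6 0.0171. Base peak = M+2.
P(M+2) = C(3,1) × 0.7422^2 × 0.2578^1 = 3 × 0.55086084 × 0.2578 = 0.426036 (base)
P(M+6) = C(3,3) × 0.7422^0 × 0.2578^3 = 1 × 1.0000 × 0.0171336 = 0.017134
Relative intensity = 0.017134 / 0.426036 × 100 = 4.0

4.0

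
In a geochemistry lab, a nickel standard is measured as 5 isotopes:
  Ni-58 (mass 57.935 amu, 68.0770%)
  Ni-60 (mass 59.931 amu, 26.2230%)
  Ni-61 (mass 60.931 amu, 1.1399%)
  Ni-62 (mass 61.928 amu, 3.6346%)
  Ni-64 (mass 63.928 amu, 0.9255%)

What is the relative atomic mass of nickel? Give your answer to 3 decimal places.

58.693 amu

Ar = Σ fᵢ·mᵢ = 0.680770 × 57.935 + 0.262230 × 59.931 + 0.011399 × 60.931 + 0.036346 × 61.928 + 0.009255 × 63.928
= 39.4404 + 15.7157 + 0.6946 + 2.2508 + 0.5917 = 58.6932 amu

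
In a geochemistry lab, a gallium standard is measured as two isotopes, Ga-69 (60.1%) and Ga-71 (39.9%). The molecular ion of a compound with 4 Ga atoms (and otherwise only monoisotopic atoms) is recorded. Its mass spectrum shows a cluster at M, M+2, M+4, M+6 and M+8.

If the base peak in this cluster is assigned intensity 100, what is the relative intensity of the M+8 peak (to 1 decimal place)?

(0.601 + 0.399)^4 gives M 0.1305, M+2 0.3465, M+4 0.3450, M+6 0.1527, M+8 0.0253; the largest is M+2.
P(M+2) = C(4,1) × 0.601^3 × 0.399^1 = 4 × 0.2170818 × 0.3990 = 0.346463 (base)
P(M+8) = C(4,4) × 0.601^0 × 0.399^4 = 1 × 1.0000 × 0.02534496 = 0.025345
Relative intensity = 0.025345 / 0.346463 × 100 = 7.3

7.3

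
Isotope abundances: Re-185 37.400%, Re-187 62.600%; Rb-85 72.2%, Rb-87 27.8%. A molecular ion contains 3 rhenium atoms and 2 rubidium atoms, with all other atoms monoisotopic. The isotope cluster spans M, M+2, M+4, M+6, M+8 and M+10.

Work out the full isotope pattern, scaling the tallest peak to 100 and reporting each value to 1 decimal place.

Rhenium pattern (n=3): 0.05231362 : 0.26268713 : 0.43968487 : 0.24531438
Rubidium pattern (n=2): 0.521284 : 0.401432 : 0.077284
Convolve the two distributions (both contribute in 2-u steps):
  M: 0.05231362×0.521284 = 0.027270
  M+2: 0.05231362×0.401432 + 0.26268713×0.521284 = 0.157935
  M+4: 0.05231362×0.077284 + 0.26268713×0.401432 + 0.43968487×0.521284 = 0.338695
  M+6: 0.26268713×0.077284 + 0.43968487×0.401432 + 0.24531438×0.521284 = 0.324684
  M+8: 0.43968487×0.077284 + 0.24531438×0.401432 = 0.132458
  M+10: 0.24531438×0.077284 = 0.018959
Scale to base peak (0.338695) = 100: 8.1 : 46.6 : 100.0 : 95.9 : 39.1 : 5.6

8.1 : 46.6 : 100.0 : 95.9 : 39.1 : 5.6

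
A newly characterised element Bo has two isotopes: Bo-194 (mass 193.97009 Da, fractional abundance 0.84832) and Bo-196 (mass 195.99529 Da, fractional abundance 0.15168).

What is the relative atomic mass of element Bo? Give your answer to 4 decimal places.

Weight each isotope mass by its fractional abundance: 0.84832 × 193.97009 + 0.15168 × 195.99529
= 164.548707 + 29.728566 = 194.277273 Da

194.2773 Da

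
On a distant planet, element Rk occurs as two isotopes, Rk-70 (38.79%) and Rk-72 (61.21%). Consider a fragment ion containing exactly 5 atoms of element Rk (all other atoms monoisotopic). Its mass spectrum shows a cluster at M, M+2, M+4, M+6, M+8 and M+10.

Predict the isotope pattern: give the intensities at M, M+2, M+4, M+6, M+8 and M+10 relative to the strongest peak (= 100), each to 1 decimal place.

Expanding (0.3879 + 0.6121)^5:
P(M) = 0.3879^5 = 0.008782
P(M+2) = 5 × 0.3879^4 × 0.6121^1 = 0.069290
P(M+4) = 10 × 0.3879^3 × 0.6121^2 = 0.218677
P(M+6) = 10 × 0.3879^2 × 0.6121^3 = 0.345070
P(M+8) = 5 × 0.3879^1 × 0.6121^4 = 0.272257
P(M+10) = 0.6121^5 = 0.085923
The M+6 peak is largest (0.345070); scaling to 100 gives 2.5 : 20.1 : 63.4 : 100.0 : 78.9 : 24.9.

2.5 : 20.1 : 63.4 : 100.0 : 78.9 : 24.9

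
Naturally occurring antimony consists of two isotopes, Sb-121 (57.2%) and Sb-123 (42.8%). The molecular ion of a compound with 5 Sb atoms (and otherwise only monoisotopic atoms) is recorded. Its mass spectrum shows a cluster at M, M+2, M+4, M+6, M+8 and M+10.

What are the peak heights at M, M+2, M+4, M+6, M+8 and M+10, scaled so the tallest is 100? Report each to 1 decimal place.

Expanding (0.572 + 0.428)^5:
P(M) = 0.572^5 = 0.061232
P(M+2) = 5 × 0.572^4 × 0.428^1 = 0.229086
P(M+4) = 10 × 0.572^3 × 0.428^2 = 0.342827
P(M+6) = 10 × 0.572^2 × 0.428^3 = 0.256521
P(M+8) = 5 × 0.572^1 × 0.428^4 = 0.095971
P(M+10) = 0.428^5 = 0.014362
The M+4 peak is largest (0.342827); scaling to 100 gives 17.9 : 66.8 : 100.0 : 74.8 : 28.0 : 4.2.

17.9 : 66.8 : 100.0 : 74.8 : 28.0 : 4.2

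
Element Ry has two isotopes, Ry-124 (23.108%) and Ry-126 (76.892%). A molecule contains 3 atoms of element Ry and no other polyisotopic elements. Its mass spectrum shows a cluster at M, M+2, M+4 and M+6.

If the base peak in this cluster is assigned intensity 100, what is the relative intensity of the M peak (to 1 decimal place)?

2.7

(0.23108 + 0.76892)^3 gives M 0.0123, M+2 0.1232, M+4 0.4099, M+6 0.4546; the largest is M+6.
P(M+6) = C(3,3) × 0.23108^0 × 0.76892^3 = 1 × 1.0000 × 0.4546147 = 0.454615 (base)
P(M) = C(3,0) × 0.23108^3 × 0.76892^0 = 1 × 0.0123392 × 1.0000 = 0.012339
Relative intensity = 0.012339 / 0.454615 × 100 = 2.7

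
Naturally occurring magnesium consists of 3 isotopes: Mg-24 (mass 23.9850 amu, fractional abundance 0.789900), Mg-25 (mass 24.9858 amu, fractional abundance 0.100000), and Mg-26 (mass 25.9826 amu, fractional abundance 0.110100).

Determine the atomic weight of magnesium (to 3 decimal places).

Ar = Σ fᵢ·mᵢ = 0.789900 × 23.9850 + 0.100000 × 24.9858 + 0.110100 × 25.9826
= 18.94575 + 2.49858 + 2.86068 = 24.30501 amu

24.305 amu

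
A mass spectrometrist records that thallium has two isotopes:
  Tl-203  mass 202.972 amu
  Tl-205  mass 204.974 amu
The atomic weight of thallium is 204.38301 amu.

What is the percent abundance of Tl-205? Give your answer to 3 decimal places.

70.480%

Writing the weighted mean with unknown fraction x of Tl-203:
202.972·x + 204.974·(1 − x) = 204.38301
(202.972 − 204.974)·x = 204.38301 − 204.974
x = -0.59099 / -2.002 = 0.29520 → 29.520% Tl-203, 70.480% Tl-205.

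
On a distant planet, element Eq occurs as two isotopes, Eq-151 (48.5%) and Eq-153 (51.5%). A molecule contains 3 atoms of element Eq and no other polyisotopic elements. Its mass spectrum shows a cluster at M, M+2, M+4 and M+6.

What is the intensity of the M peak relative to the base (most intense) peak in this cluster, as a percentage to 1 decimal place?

Binomial terms of (0.485 + 0.515)^3: M 0.1141, M+2 0.3634, M+4 0.3859, M+6 0.1366 → M+4 is the base peak.
P(M+4) = C(3,2) × 0.485^1 × 0.515^2 = 3 × 0.4850 × 0.265225 = 0.385902 (base)
P(M) = C(3,0) × 0.485^3 × 0.515^0 = 1 × 0.11408412 × 1.0000 = 0.114084
Relative intensity = 0.114084 / 0.385902 × 100 = 29.6

29.6%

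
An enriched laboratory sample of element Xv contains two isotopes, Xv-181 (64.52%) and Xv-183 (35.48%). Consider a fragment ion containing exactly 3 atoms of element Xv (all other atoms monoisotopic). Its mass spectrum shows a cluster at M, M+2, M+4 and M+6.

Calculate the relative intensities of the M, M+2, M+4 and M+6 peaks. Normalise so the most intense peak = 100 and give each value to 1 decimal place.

Each Xv atom is independently Xv-181 (p = 0.6452) or Xv-183 (q = 0.3548); the cluster is the binomial expansion (p + q)^3.
P(M) = 0.6452^3 = 0.268586
P(M+2) = 3 × 0.6452^2 × 0.3548^1 = 0.443092
P(M+4) = 3 × 0.6452^1 × 0.3548^2 = 0.243659
P(M+6) = 0.3548^3 = 0.044663
The M+2 peak is largest (0.443092); scaling to 100 gives 60.6 : 100.0 : 55.0 : 10.1.

60.6 : 100.0 : 55.0 : 10.1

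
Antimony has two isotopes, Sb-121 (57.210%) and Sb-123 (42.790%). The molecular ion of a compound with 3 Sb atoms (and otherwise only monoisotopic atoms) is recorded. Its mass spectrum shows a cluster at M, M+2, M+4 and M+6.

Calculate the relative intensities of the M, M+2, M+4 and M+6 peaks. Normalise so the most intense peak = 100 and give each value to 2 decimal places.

44.57 : 100.00 : 74.79 : 18.65

Each Sb atom is independently Sb-121 (p = 0.57210) or Sb-123 (q = 0.42790); the cluster is the binomial expansion (p + q)^3.
P(M) = 0.57210^3 = 0.187247
P(M+2) = 3 × 0.57210^2 × 0.42790^1 = 0.420153
P(M+4) = 3 × 0.57210^1 × 0.42790^2 = 0.314252
P(M+6) = 0.42790^3 = 0.078348
The M+2 peak is largest (0.420153); scaling to 100 gives 44.57 : 100.00 : 74.79 : 18.65.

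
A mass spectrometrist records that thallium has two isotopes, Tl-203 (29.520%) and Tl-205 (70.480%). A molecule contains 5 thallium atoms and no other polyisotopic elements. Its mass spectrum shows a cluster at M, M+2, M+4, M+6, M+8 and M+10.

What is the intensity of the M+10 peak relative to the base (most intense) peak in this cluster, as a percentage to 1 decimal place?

47.8%

Term probabilities: M 0.0022, M+2 0.0268, M+4 0.1278, M+6 0.3051, M+8 0.3642, M+10 0.1739. Base peak = M+8.
P(M+8) = C(5,4) × 0.29520^1 × 0.70480^4 = 5 × 0.2952 × 0.24675365 = 0.364208 (base)
P(M+10) = C(5,5) × 0.29520^0 × 0.70480^5 = 1 × 1.0000 × 0.17391197 = 0.173912
Relative intensity = 0.173912 / 0.364208 × 100 = 47.8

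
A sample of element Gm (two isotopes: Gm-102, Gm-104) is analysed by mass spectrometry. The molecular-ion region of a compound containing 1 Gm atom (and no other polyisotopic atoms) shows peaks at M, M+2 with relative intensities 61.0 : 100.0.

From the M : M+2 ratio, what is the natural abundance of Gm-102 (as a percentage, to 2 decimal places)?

Write p for the Gm-102 fraction. I(M+2)/I(M) = [C(1,1)·p^0·(1−p)] / p^1 = 1·(1−p)/p = 100.0/61.0 = 1.6393
(1−p)/p = 1.6393/1 = 1.6393  ⇒  p = 1/(1 + 1.6393) = 0.3789
Gm-102: 37.89%, Gm-104: 62.11%.

37.89%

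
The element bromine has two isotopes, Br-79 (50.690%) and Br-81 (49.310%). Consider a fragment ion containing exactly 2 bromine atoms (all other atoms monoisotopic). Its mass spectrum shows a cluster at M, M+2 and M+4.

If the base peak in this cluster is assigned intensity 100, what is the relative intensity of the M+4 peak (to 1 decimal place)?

48.6

(0.50690 + 0.49310)^2 gives M 0.2569, M+2 0.4999, M+4 0.2431; the largest is M+2.
P(M+2) = C(2,1) × 0.50690^1 × 0.49310^1 = 2 × 0.5069 × 0.4931 = 0.499905 (base)
P(M+4) = C(2,2) × 0.50690^0 × 0.49310^2 = 1 × 1.0000 × 0.24314761 = 0.243148
Relative intensity = 0.243148 / 0.499905 × 100 = 48.6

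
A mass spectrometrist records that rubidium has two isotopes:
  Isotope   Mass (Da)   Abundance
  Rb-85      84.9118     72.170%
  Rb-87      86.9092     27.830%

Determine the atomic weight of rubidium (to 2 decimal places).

85.47 Da

Average mass = Σ (abundance × isotope mass) = 0.72170 × 84.9118 + 0.27830 × 86.9092
= 61.28085 + 24.18683 = 85.46768 Da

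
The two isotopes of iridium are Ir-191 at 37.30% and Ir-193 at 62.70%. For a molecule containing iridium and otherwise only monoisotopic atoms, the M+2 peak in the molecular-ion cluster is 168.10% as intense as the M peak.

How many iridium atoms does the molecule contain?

For n independent Ir atoms, I(M+2)/I(M) = n · (abundance Ir-193) / (abundance Ir-191) = n · 0.6270/0.3730.
n = 1.6810 × 0.3730/0.6270 = 1.00 ≈ 1

1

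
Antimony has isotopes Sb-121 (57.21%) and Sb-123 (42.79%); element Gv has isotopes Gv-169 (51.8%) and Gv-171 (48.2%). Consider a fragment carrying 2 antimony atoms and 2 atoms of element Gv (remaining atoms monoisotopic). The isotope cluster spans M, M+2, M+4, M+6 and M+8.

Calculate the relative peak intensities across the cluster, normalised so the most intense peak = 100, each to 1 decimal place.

Antimony pattern (n=2): 0.32729841 : 0.48960318 : 0.18309841
Element Gv pattern (n=2): 0.268324 : 0.499352 : 0.232324
Convolve the two distributions (both contribute in 2-u steps):
  M: 0.32729841×0.268324 = 0.087822
  M+2: 0.32729841×0.499352 + 0.48960318×0.268324 = 0.294809
  M+4: 0.32729841×0.232324 + 0.48960318×0.499352 + 0.18309841×0.268324 = 0.369653
  M+6: 0.48960318×0.232324 + 0.18309841×0.499352 = 0.205177
  M+8: 0.18309841×0.232324 = 0.042538
Scale to base peak (0.369653) = 100: 23.8 : 79.8 : 100.0 : 55.5 : 11.5

23.8 : 79.8 : 100.0 : 55.5 : 11.5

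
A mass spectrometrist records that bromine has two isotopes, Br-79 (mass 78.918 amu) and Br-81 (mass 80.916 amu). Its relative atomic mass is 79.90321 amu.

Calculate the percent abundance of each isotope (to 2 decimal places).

Let x be the fractional abundance of Br-79; then Br-81 has abundance 1 − x.
78.918·x + 80.916·(1 − x) = 79.90321
(78.918 − 80.916)·x = 79.90321 − 80.916
x = -1.01279 / -1.998 = 0.50690 → 50.69% Br-79, 49.31% Br-81.

Br-79: 50.69%, Br-81: 49.31%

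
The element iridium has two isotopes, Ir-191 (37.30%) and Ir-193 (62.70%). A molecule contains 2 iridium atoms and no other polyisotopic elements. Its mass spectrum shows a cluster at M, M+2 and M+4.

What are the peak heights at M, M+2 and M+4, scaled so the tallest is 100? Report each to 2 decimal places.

The 2 Ir atoms are independent, so intensities follow the terms of (0.3730 + 0.6270)^2.
P(M) = 0.3730^2 = 0.139129
P(M+2) = 2 × 0.3730^1 × 0.6270^1 = 0.467742
P(M+4) = 0.6270^2 = 0.393129
The M+2 peak is largest (0.467742); scaling to 100 gives 29.74 : 100.00 : 84.05.

29.74 : 100.00 : 84.05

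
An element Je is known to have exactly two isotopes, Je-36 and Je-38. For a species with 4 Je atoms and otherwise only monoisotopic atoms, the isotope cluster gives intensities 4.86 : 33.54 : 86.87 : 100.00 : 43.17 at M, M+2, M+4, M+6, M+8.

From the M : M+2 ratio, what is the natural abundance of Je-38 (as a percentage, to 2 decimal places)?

63.31%

Write p for the Je-36 fraction. I(M+2)/I(M) = [C(4,1)·p^3·(1−p)] / p^4 = 4·(1−p)/p = 33.54/4.86 = 6.9012
(1−p)/p = 6.9012/4 = 1.7253  ⇒  p = 1/(1 + 1.7253) = 0.3669
Je-36: 36.69%, Je-38: 63.31%.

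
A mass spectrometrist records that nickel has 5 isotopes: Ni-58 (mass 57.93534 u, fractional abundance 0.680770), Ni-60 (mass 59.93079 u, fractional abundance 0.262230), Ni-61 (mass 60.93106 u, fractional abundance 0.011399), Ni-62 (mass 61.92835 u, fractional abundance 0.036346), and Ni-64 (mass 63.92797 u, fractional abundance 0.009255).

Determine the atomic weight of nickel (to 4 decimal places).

The abundance-weighted mean is 0.680770 × 57.93534 + 0.262230 × 59.93079 + 0.011399 × 60.93106 + 0.036346 × 61.92835 + 0.009255 × 63.92797
= 39.440641 + 15.715651 + 0.694553 + 2.250848 + 0.591653 = 58.693346 u

58.6933 u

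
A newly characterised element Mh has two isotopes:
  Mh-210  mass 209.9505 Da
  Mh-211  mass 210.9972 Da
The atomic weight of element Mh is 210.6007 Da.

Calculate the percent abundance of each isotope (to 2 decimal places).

Writing the weighted mean with unknown fraction x of Mh-210:
209.9505·x + 210.9972·(1 − x) = 210.6007
(209.9505 − 210.9972)·x = 210.6007 − 210.9972
x = -0.3965 / -1.0467 = 0.37881 → 37.88% Mh-210, 62.12% Mh-211.

Mh-210: 37.88%, Mh-211: 62.12%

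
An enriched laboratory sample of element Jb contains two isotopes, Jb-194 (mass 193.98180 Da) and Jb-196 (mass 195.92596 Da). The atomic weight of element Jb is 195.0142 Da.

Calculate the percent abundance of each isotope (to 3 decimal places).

Jb-194: 46.897%, Jb-196: 53.103%

With x = fraction of Jb-194 (so Jb-196 is 1 − x):
193.98180·x + 195.92596·(1 − x) = 195.0142
(193.98180 − 195.92596)·x = 195.0142 − 195.92596
x = -0.91176 / -1.94416 = 0.46897 → 46.897% Jb-194, 53.103% Jb-196.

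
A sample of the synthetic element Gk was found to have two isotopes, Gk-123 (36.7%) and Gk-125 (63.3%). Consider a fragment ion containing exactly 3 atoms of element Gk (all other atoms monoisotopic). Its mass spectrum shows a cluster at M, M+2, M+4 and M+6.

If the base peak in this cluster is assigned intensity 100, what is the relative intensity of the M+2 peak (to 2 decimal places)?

Term probabilities: M 0.0494, M+2 0.2558, M+4 0.4412, M+6 0.2536. Base peak = M+4.
P(M+4) = C(3,2) × 0.367^1 × 0.633^2 = 3 × 0.3670 × 0.400689 = 0.441159 (base)
P(M+2) = C(3,1) × 0.367^2 × 0.633^1 = 3 × 0.134689 × 0.6330 = 0.255774
Relative intensity = 0.255774 / 0.441159 × 100 = 57.98

57.98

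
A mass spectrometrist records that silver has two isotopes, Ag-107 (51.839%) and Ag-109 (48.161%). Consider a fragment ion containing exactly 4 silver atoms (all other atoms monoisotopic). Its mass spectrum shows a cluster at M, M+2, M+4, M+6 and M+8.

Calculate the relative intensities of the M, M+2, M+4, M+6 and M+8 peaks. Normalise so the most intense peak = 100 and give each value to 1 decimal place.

19.3 : 71.8 : 100.0 : 61.9 : 14.4

Each Ag atom is independently Ag-107 (p = 0.51839) or Ag-109 (q = 0.48161); the cluster is the binomial expansion (p + q)^4.
P(M) = 0.51839^4 = 0.072215
P(M+2) = 4 × 0.51839^3 × 0.48161^1 = 0.268365
P(M+4) = 6 × 0.51839^2 × 0.48161^2 = 0.373986
P(M+6) = 4 × 0.51839^1 × 0.48161^3 = 0.231634
P(M+8) = 0.48161^4 = 0.053800
The M+4 peak is largest (0.373986); scaling to 100 gives 19.3 : 71.8 : 100.0 : 61.9 : 14.4.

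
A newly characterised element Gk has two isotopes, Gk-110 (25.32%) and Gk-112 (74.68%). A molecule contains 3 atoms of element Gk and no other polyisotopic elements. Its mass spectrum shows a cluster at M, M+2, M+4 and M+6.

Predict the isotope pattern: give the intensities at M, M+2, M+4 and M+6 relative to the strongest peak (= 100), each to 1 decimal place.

The 3 Gk atoms are independent, so intensities follow the terms of (0.2532 + 0.7468)^3.
P(M) = 0.2532^3 = 0.016233
P(M+2) = 3 × 0.2532^2 × 0.7468^1 = 0.143633
P(M+4) = 3 × 0.2532^1 × 0.7468^2 = 0.423637
P(M+6) = 0.7468^3 = 0.416498
The M+4 peak is largest (0.423637); scaling to 100 gives 3.8 : 33.9 : 100.0 : 98.3.

3.8 : 33.9 : 100.0 : 98.3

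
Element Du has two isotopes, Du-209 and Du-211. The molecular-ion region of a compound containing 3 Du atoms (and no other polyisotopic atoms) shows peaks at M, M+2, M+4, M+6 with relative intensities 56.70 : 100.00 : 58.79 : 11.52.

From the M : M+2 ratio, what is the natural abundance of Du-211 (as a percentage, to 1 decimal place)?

37.0%

Let p = fractional abundance of Du-209. I(M+2)/I(M) = [C(3,1)·p^2·(1−p)] / p^3 = 3·(1−p)/p = 100.00/56.70 = 1.7637
(1−p)/p = 1.7637/3 = 0.5879  ⇒  p = 1/(1 + 0.5879) = 0.6298
Du-209: 63.0%, Du-211: 37.0%.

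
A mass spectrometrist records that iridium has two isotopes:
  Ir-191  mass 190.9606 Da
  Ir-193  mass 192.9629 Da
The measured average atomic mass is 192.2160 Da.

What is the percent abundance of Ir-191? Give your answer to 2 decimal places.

37.30%

Writing the weighted mean with unknown fraction x of Ir-191:
190.9606·x + 192.9629·(1 − x) = 192.2160
(190.9606 − 192.9629)·x = 192.2160 − 192.9629
x = -0.7469 / -2.0023 = 0.37302 → 37.30% Ir-191, 62.70% Ir-193.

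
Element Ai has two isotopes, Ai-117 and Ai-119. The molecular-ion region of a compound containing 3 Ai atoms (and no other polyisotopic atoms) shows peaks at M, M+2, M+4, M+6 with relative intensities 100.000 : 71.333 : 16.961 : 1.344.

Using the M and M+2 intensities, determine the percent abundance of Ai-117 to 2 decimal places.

Write p for the Ai-117 fraction. I(M+2)/I(M) = [C(3,1)·p^2·(1−p)] / p^3 = 3·(1−p)/p = 71.333/100.000 = 0.7133
(1−p)/p = 0.7133/3 = 0.2378  ⇒  p = 1/(1 + 0.2378) = 0.8079
Ai-117: 80.79%, Ai-119: 19.21%.

80.79%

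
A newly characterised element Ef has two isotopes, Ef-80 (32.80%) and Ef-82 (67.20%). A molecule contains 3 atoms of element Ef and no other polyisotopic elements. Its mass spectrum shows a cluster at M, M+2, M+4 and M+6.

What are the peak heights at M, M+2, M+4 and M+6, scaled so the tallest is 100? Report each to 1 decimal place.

Expanding (0.3280 + 0.6720)^3:
P(M) = 0.3280^3 = 0.035288
P(M+2) = 3 × 0.3280^2 × 0.6720^1 = 0.216889
P(M+4) = 3 × 0.3280^1 × 0.6720^2 = 0.444359
P(M+6) = 0.6720^3 = 0.303464
The M+4 peak is largest (0.444359); scaling to 100 gives 7.9 : 48.8 : 100.0 : 68.3.

7.9 : 48.8 : 100.0 : 68.3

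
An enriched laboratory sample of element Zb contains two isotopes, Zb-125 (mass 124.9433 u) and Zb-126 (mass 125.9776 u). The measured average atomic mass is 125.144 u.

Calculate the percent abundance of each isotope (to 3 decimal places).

Writing the weighted mean with unknown fraction x of Zb-125:
124.9433·x + 125.9776·(1 − x) = 125.144
(124.9433 − 125.9776)·x = 125.144 − 125.9776
x = -0.8336 / -1.0343 = 0.80596 → 80.596% Zb-125, 19.404% Zb-126.

Zb-125: 80.596%, Zb-126: 19.404%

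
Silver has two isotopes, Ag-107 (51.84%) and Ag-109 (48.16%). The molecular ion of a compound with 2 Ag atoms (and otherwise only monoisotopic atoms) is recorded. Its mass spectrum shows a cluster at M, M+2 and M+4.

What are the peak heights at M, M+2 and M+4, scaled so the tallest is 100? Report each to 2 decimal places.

Expanding (0.5184 + 0.4816)^2:
P(M) = 0.5184^2 = 0.268739
P(M+2) = 2 × 0.5184^1 × 0.4816^1 = 0.499323
P(M+4) = 0.4816^2 = 0.231939
The M+2 peak is largest (0.499323); scaling to 100 gives 53.82 : 100.00 : 46.45.

53.82 : 100.00 : 46.45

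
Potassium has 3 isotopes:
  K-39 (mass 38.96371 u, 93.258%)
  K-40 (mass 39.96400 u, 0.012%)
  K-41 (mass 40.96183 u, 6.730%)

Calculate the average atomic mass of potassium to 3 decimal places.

Average mass = Σ (abundance × isotope mass) = 0.93258 × 38.96371 + 0.00012 × 39.96400 + 0.06730 × 40.96183
= 36.336777 + 0.004796 + 2.756731 = 39.098304 u

39.098 u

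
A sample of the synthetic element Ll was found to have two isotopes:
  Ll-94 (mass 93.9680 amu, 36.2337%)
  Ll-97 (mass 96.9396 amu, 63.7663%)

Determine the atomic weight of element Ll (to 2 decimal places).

Average mass = Σ (abundance × isotope mass) = 0.362337 × 93.9680 + 0.637663 × 96.9396
= 34.04808 + 61.81480 = 95.86288 amu

95.86 amu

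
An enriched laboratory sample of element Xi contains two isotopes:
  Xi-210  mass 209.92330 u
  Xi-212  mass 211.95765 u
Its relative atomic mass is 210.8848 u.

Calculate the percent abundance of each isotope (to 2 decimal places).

Writing the weighted mean with unknown fraction x of Xi-210:
209.92330·x + 211.95765·(1 − x) = 210.8848
(209.92330 − 211.95765)·x = 210.8848 − 211.95765
x = -1.07285 / -2.03435 = 0.52737 → 52.74% Xi-210, 47.26% Xi-212.

Xi-210: 52.74%, Xi-212: 47.26%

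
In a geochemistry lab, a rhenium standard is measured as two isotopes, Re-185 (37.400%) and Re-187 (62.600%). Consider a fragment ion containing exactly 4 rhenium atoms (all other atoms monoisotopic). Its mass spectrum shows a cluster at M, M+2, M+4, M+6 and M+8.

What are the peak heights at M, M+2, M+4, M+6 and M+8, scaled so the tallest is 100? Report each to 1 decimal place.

The 4 Re atoms are independent, so intensities follow the terms of (0.37400 + 0.62600)^4.
P(M) = 0.37400^4 = 0.019565
P(M+2) = 4 × 0.37400^3 × 0.62600^1 = 0.130993
P(M+4) = 6 × 0.37400^2 × 0.62600^2 = 0.328884
P(M+6) = 4 × 0.37400^1 × 0.62600^3 = 0.366990
P(M+8) = 0.62600^4 = 0.153567
The M+6 peak is largest (0.366990); scaling to 100 gives 5.3 : 35.7 : 89.6 : 100.0 : 41.8.

5.3 : 35.7 : 89.6 : 100.0 : 41.8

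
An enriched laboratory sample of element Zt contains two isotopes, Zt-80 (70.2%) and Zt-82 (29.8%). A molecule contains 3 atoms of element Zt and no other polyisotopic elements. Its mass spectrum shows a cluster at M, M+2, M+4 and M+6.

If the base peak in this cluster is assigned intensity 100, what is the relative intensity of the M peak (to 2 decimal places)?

78.52

(0.702 + 0.298)^3 gives M 0.3459, M+2 0.4406, M+4 0.1870, M+6 0.0265; the largest is M+2.
P(M+2) = C(3,1) × 0.702^2 × 0.298^1 = 3 × 0.492804 × 0.2980 = 0.440567 (base)
P(M) = C(3,0) × 0.702^3 × 0.298^0 = 1 × 0.34594841 × 1.0000 = 0.345948
Relative intensity = 0.345948 / 0.440567 × 100 = 78.52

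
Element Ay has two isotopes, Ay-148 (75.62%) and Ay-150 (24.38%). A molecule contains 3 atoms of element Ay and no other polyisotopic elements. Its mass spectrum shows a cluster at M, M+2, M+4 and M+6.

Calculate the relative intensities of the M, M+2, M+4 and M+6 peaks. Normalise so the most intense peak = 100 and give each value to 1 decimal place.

100.0 : 96.7 : 31.2 : 3.4

Each Ay atom is independently Ay-148 (p = 0.7562) or Ay-150 (q = 0.2438); the cluster is the binomial expansion (p + q)^3.
P(M) = 0.7562^3 = 0.432424
P(M+2) = 3 × 0.7562^2 × 0.2438^1 = 0.418243
P(M+4) = 3 × 0.7562^1 × 0.2438^2 = 0.134842
P(M+6) = 0.2438^3 = 0.014491
The M peak is largest (0.432424); scaling to 100 gives 100.0 : 96.7 : 31.2 : 3.4.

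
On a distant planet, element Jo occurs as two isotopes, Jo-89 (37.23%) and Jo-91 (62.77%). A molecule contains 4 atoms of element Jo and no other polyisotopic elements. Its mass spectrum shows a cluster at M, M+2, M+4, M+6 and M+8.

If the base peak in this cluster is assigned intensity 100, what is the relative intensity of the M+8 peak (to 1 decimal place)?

Term probabilities: M 0.0192, M+2 0.1296, M+4 0.3277, M+6 0.3683, M+8 0.1552. Base peak = M+6.
P(M+6) = C(4,3) × 0.3723^1 × 0.6277^3 = 4 × 0.3723 × 0.24731838 = 0.368307 (base)
P(M+8) = C(4,4) × 0.3723^0 × 0.6277^4 = 1 × 1.0000 × 0.15524174 = 0.155242
Relative intensity = 0.155242 / 0.368307 × 100 = 42.2

42.2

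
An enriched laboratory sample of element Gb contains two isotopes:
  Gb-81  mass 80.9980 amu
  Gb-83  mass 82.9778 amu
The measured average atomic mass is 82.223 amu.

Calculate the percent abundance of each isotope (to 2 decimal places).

Writing the weighted mean with unknown fraction x of Gb-81:
80.9980·x + 82.9778·(1 − x) = 82.223
(80.9980 − 82.9778)·x = 82.223 − 82.9778
x = -0.7548 / -1.9798 = 0.38125 → 38.13% Gb-81, 61.87% Gb-83.

Gb-81: 38.13%, Gb-83: 61.87%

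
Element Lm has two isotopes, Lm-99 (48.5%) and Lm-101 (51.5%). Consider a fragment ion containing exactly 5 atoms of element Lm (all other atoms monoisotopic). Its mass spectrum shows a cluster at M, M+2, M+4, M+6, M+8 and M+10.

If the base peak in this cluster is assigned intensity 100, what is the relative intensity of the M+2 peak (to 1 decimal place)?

44.3

Binomial terms of (0.485 + 0.515)^5: M 0.0268, M+2 0.1425, M+4 0.3026, M+6 0.3213, M+8 0.1706, M+10 0.0362 → M+6 is the base peak.
P(M+6) = C(5,3) × 0.485^2 × 0.515^3 = 10 × 0.235225 × 0.13659088 = 0.321296 (base)
P(M+2) = C(5,1) × 0.485^4 × 0.515^1 = 5 × 0.0553308 × 0.5150 = 0.142477
Relative intensity = 0.142477 / 0.321296 × 100 = 44.3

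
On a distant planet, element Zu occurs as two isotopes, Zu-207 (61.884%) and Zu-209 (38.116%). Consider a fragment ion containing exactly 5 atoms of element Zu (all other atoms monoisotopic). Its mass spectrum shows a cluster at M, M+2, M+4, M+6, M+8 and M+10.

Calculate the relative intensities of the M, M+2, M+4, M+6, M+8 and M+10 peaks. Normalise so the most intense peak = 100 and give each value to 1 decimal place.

26.4 : 81.2 : 100.0 : 61.6 : 19.0 : 2.3

Each Zu atom is independently Zu-207 (p = 0.61884) or Zu-209 (q = 0.38116); the cluster is the binomial expansion (p + q)^5.
P(M) = 0.61884^5 = 0.090759
P(M+2) = 5 × 0.61884^4 × 0.38116^1 = 0.279506
P(M+4) = 10 × 0.61884^3 × 0.38116^2 = 0.344310
P(M+6) = 10 × 0.61884^2 × 0.38116^3 = 0.212070
P(M+8) = 5 × 0.61884^1 × 0.38116^4 = 0.065310
P(M+10) = 0.38116^5 = 0.008045
The M+4 peak is largest (0.344310); scaling to 100 gives 26.4 : 81.2 : 100.0 : 61.6 : 19.0 : 2.3.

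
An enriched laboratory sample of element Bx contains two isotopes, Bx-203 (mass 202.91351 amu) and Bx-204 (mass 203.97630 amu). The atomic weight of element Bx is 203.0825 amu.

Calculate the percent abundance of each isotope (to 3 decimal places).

Writing the weighted mean with unknown fraction x of Bx-203:
202.91351·x + 203.97630·(1 − x) = 203.0825
(202.91351 − 203.97630)·x = 203.0825 − 203.97630
x = -0.89380 / -1.06279 = 0.84099 → 84.099% Bx-203, 15.901% Bx-204.

Bx-203: 84.099%, Bx-204: 15.901%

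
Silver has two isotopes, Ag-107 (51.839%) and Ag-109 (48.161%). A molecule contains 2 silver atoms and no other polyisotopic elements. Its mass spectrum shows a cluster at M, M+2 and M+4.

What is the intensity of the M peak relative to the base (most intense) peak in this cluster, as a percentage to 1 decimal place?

Term probabilities: M 0.2687, M+2 0.4993, M+4 0.2319. Base peak = M+2.
P(M+2) = C(2,1) × 0.51839^1 × 0.48161^1 = 2 × 0.51839 × 0.48161 = 0.499324 (base)
P(M) = C(2,0) × 0.51839^2 × 0.48161^0 = 1 × 0.26872819 × 1.0000 = 0.268728
Relative intensity = 0.268728 / 0.499324 × 100 = 53.8

53.8%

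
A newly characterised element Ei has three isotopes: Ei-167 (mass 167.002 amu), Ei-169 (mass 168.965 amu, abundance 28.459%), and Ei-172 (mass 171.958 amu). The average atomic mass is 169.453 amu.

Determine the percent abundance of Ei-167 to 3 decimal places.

Let x and y be the fractions of Ei-167 and Ei-172. Then x + y = 1 − 0.28459 = 0.71541 and 167.002x + 171.958y = 169.453 − 0.28459×168.965 = 121.36725065.
Substituting: 167.002x + 171.958(0.71541 − x) = 121.36725065
(167.002 − 171.958)x = -1.65322213  ⇒  x = 0.33358, y = 0.38183
Ei-167: 33.358%, Ei-172: 38.183%.

33.358%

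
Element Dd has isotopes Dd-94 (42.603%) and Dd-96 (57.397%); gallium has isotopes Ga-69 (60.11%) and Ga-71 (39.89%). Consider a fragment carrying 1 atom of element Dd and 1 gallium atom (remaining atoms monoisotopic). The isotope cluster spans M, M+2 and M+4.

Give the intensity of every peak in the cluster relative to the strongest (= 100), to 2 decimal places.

Element Dd pattern (n=1): 0.42603 : 0.57397
Gallium pattern (n=1): 0.6011 : 0.3989
Convolve the two distributions (both contribute in 2-u steps):
  M: 0.42603×0.6011 = 0.256087
  M+2: 0.42603×0.3989 + 0.57397×0.6011 = 0.514957
  M+4: 0.57397×0.3989 = 0.228957
Scale to base peak (0.514957) = 100: 49.73 : 100.00 : 44.46

49.73 : 100.00 : 44.46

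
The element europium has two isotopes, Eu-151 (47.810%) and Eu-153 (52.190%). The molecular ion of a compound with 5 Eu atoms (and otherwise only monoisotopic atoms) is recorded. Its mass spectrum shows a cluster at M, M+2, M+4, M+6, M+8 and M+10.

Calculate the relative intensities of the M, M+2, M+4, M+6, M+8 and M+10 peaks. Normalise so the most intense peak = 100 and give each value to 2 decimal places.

7.69 : 41.96 : 91.61 : 100.00 : 54.58 : 11.92

Each Eu atom is independently Eu-151 (p = 0.47810) or Eu-153 (q = 0.52190); the cluster is the binomial expansion (p + q)^5.
P(M) = 0.47810^5 = 0.024980
P(M+2) = 5 × 0.47810^4 × 0.52190^1 = 0.136343
P(M+4) = 10 × 0.47810^3 × 0.52190^2 = 0.297667
P(M+6) = 10 × 0.47810^2 × 0.52190^3 = 0.324937
P(M+8) = 5 × 0.47810^1 × 0.52190^4 = 0.177353
P(M+10) = 0.52190^5 = 0.038720
The M+6 peak is largest (0.324937); scaling to 100 gives 7.69 : 41.96 : 91.61 : 100.00 : 54.58 : 11.92.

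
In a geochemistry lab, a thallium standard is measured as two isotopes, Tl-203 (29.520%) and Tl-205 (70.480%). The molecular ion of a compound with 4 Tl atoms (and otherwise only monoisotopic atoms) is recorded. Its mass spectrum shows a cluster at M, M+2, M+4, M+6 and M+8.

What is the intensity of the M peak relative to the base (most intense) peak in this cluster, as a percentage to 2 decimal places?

Term probabilities: M 0.0076, M+2 0.0725, M+4 0.2597, M+6 0.4134, M+8 0.2468. Base peak = M+6.
P(M+6) = C(4,3) × 0.29520^1 × 0.70480^3 = 4 × 0.2952 × 0.35010449 = 0.413403 (base)
P(M) = C(4,0) × 0.29520^4 × 0.70480^0 = 1 × 0.00759391 × 1.0000 = 0.007594
Relative intensity = 0.007594 / 0.413403 × 100 = 1.84

1.84%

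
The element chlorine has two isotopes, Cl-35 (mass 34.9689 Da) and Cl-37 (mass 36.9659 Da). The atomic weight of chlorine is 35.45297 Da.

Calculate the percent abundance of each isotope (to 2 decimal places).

Cl-35: 75.76%, Cl-37: 24.24%

With x = fraction of Cl-35 (so Cl-37 is 1 − x):
34.9689·x + 36.9659·(1 − x) = 35.45297
(34.9689 − 36.9659)·x = 35.45297 − 36.9659
x = -1.51293 / -1.9970 = 0.75760 → 75.76% Cl-35, 24.24% Cl-37.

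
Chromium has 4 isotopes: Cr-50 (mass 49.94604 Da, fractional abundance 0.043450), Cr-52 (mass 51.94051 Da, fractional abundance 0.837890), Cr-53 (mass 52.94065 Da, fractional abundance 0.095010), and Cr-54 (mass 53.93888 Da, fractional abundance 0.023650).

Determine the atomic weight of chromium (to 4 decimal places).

The abundance-weighted mean is 0.043450 × 49.94604 + 0.837890 × 51.94051 + 0.095010 × 52.94065 + 0.023650 × 53.93888
= 2.170155 + 43.520434 + 5.029891 + 1.275655 = 51.996135 Da

51.9961 Da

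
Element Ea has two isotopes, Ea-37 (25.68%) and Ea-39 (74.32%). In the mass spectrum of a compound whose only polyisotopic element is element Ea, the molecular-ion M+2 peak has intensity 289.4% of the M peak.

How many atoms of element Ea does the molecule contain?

The M+2/M ratio from n Ea atoms is n · q/p = n · 0.7432/0.2568.
n = 2.894 × 0.2568/0.7432 = 1.00 ≈ 1

1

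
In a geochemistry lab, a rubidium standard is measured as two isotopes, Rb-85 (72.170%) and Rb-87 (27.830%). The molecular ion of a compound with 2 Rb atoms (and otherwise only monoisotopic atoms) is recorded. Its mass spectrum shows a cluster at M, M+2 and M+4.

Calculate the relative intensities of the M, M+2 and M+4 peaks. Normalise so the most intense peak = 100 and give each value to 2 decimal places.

100.00 : 77.12 : 14.87

Each Rb atom is independently Rb-85 (p = 0.72170) or Rb-87 (q = 0.27830); the cluster is the binomial expansion (p + q)^2.
P(M) = 0.72170^2 = 0.520851
P(M+2) = 2 × 0.72170^1 × 0.27830^1 = 0.401698
P(M+4) = 0.27830^2 = 0.077451
The M peak is largest (0.520851); scaling to 100 gives 100.00 : 77.12 : 14.87.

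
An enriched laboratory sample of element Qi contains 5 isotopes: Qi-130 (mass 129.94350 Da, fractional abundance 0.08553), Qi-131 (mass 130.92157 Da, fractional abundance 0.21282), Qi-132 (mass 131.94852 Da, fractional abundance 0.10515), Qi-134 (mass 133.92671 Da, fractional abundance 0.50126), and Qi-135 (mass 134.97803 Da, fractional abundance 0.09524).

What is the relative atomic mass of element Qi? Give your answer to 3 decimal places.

Average mass = Σ (abundance × isotope mass) = 0.08553 × 129.94350 + 0.21282 × 130.92157 + 0.10515 × 131.94852 + 0.50126 × 133.92671 + 0.09524 × 134.97803
= 11.114068 + 27.862729 + 13.874387 + 67.132103 + 12.855308 = 132.838595 Da

132.839 Da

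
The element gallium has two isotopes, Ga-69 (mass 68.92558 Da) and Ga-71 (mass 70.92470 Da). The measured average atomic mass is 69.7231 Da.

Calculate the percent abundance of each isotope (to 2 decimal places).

Let x be the fractional abundance of Ga-69; then Ga-71 has abundance 1 − x.
68.92558·x + 70.92470·(1 − x) = 69.7231
(68.92558 − 70.92470)·x = 69.7231 − 70.92470
x = -1.20160 / -1.99912 = 0.60106 → 60.11% Ga-69, 39.89% Ga-71.

Ga-69: 60.11%, Ga-71: 39.89%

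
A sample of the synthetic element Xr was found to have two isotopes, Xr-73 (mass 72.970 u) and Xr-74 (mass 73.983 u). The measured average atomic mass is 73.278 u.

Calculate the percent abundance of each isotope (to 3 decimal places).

Xr-73: 69.595%, Xr-74: 30.405%

Writing the weighted mean with unknown fraction x of Xr-73:
72.970·x + 73.983·(1 − x) = 73.278
(72.970 − 73.983)·x = 73.278 − 73.983
x = -0.705 / -1.013 = 0.69595 → 69.595% Xr-73, 30.405% Xr-74.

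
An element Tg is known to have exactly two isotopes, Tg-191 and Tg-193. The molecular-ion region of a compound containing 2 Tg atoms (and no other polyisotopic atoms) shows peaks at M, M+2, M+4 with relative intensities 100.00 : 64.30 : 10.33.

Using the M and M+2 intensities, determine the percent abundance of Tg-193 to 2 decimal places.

Let p = fractional abundance of Tg-191. I(M+2)/I(M) = [C(2,1)·p^1·(1−p)] / p^2 = 2·(1−p)/p = 64.30/100.00 = 0.6430
(1−p)/p = 0.6430/2 = 0.3215  ⇒  p = 1/(1 + 0.3215) = 0.7567
Tg-191: 75.67%, Tg-193: 24.33%.

24.33%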